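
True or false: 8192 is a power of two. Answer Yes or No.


0b10000000000000. Only one bit set => Yes

Yes


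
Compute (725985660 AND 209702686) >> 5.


Step 1: 725985660 & 209702686 = 138774812
Step 2: 138774812 >> 5 = 4336712

4336712


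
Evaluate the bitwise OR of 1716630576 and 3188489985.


0b1100110010100011011010000110000 | 0b10111110000011000111111100000001 = 0b11111110010111011111111100110001 = 4267573041

4267573041


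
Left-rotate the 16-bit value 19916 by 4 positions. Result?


Rotate 0b100110111001100 left by 4 (16-bit) = 0b1101110011000100 = 56516

56516


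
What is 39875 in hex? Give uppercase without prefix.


39875 = 9BC3 hex

9BC3


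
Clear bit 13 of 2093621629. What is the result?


2093621629 & ~(1 << 13) = 2093613437

2093613437


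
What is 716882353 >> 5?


0b101010101110101100000110110001 >> 5 = 0b1010101011101011000001101 = 22402573

22402573


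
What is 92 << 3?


0b1011100 << 3 = 0b1011100000 = 736

736


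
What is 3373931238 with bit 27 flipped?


3373931238 ^ (1 << 27) = 3373931238 ^ 134217728 = 3239713510

3239713510


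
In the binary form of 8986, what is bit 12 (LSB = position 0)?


0b10001100011010, position 12 = 0

0


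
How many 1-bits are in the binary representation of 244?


0b11110100 has 5 set bits

5


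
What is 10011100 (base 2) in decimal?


10011100 in decimal = 156

156


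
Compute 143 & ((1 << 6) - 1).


143 & 63 = 15

15


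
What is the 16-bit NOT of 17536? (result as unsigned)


~0b100010010000000 = 0b1011101101111111 = 47999 (16-bit unsigned)

47999


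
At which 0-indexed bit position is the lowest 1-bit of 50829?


0b1100011010001101. Lowest set bit at position 0

0


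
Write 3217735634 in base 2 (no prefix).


3217735634 = 10111111110010101011111111010010 in binary

10111111110010101011111111010010


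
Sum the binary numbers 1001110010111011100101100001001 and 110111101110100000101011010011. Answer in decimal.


1001110010111011100101100001001 + 110111101110100000101011010011 = 10000110000101111101010111011100 = 2249709020

2249709020


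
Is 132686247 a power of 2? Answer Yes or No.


0b111111010001010000110100111. Multiple bits set => No

No


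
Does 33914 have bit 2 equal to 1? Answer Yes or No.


0b1000010001111010, bit 2 = 0. No

No


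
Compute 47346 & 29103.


0b1011100011110010 & 0b111000110101111 = 0b11000010100010 = 12450

12450


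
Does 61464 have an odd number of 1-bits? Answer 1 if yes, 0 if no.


0b1111000000011000 has 6 ones => parity 0

0


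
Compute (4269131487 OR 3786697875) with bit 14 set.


Step 1: 4269131487 | 3786697875 = 4294307551
Step 2: 4294307551 | (1 << 14) = 4294307551 | 16384 = 4294307551

4294307551


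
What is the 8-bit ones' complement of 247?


247 ^ 255 = 8

8


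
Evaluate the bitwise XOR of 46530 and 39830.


0b1011010111000010 ^ 0b1001101110010110 = 0b10111001010100 = 11860

11860


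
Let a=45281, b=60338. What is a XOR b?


45281 ^ 60338 = 23379

23379


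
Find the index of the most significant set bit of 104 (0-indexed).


0b1101000. Highest set bit at position 6

6


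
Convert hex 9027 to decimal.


9027 hex = 36903 decimal

36903


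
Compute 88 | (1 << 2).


88 | (1 << 2) = 88 | 4 = 92

92


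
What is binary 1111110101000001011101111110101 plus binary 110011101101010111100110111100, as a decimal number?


1111110101000001011101111110101 + 110011101101010111100110111100 = 10110010010101100011010110110001 = 2991994289

2991994289


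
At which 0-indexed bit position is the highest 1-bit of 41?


0b101001. Highest set bit at position 5

5


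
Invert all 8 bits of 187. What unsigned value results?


187 ^ 255 = 68

68


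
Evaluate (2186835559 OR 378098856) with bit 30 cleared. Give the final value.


Step 1: 2186835559 | 378098856 = 2530834159
Step 2: 2530834159 & ~(1 << 30) = 2530834159

2530834159


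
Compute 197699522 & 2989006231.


0b1011110010001010011111000010 & 0b10110010001010001001110110010111 = 0b10000010001000010110000010 = 34112898

34112898


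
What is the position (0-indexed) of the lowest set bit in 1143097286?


0b1000100001000100100011111000110. Lowest set bit at position 1

1


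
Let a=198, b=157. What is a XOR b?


198 ^ 157 = 91

91


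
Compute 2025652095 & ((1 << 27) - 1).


2025652095 & 134217727 = 12386175

12386175


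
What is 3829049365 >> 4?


0b11100100001110101010100000010101 >> 4 = 0b1110010000111010101010000001 = 239315585

239315585


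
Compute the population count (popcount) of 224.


0b11100000 has 3 set bits

3


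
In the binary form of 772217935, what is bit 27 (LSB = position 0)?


0b101110000001110001110001001111, position 27 = 1

1


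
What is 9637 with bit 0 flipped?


9637 ^ (1 << 0) = 9637 ^ 1 = 9636

9636


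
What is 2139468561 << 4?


0b1111111100001011011001100010001 << 4 = 0b11111111000010110110011000100010000 = 34231496976

34231496976


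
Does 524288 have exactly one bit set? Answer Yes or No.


0b10000000000000000000. Only one bit set => Yes

Yes


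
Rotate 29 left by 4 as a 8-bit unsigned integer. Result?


Rotate 0b11101 left by 4 (8-bit) = 0b11010001 = 209

209


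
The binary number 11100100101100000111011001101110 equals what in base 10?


11100100101100000111011001101110 in decimal = 3836769902

3836769902


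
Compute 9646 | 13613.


0b10010110101110 | 0b11010100101101 = 0b11010110101111 = 13743

13743


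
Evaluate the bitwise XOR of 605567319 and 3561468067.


0b100100000110000011100101010111 ^ 0b11010100010001111011000010100011 = 0b11110000010111111000100111110100 = 4032793076

4032793076


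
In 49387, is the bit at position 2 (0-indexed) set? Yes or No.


0b1100000011101011, bit 2 = 0. No

No


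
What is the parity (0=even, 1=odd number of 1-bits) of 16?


0b10000 has 1 ones => parity 1

1


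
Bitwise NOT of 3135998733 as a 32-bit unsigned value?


~0b10111010111010111000101100001101 = 0b1000101000101000111010011110010 = 1158968562 (32-bit unsigned)

1158968562


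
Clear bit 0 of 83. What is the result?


83 & ~(1 << 0) = 82

82


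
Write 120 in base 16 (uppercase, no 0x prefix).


120 = 78 hex

78


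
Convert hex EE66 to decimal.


EE66 hex = 61030 decimal

61030


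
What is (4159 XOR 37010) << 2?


Step 1: 4159 ^ 37010 = 32941
Step 2: 32941 << 2 = 131764

131764


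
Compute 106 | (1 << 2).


106 | (1 << 2) = 106 | 4 = 110

110


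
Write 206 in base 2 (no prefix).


206 = 11001110 in binary

11001110


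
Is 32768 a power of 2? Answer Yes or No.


0b1000000000000000. Only one bit set => Yes

Yes


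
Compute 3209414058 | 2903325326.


0b10111111010010111100010110101010 | 0b10101101000011010011101010001110 = 0b10111111010011111111111110101110 = 3209691054

3209691054


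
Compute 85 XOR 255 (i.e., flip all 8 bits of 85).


85 ^ 255 = 170

170


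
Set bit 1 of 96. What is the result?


96 | (1 << 1) = 96 | 2 = 98

98


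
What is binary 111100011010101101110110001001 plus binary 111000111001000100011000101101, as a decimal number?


111100011010101101110110001001 + 111000111001000100011000101101 = 1110101010011110010001110110110 = 1968120758

1968120758


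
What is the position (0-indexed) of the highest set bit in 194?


0b11000010. Highest set bit at position 7

7


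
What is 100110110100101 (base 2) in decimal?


100110110100101 in decimal = 19877

19877


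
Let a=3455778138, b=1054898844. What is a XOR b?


3455778138 ^ 1054898844 = 4078602182

4078602182


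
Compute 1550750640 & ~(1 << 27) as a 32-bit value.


1550750640 & ~(1 << 27) = 1416532912

1416532912


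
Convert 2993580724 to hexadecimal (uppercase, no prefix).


2993580724 = B26E6AB4 hex

B26E6AB4


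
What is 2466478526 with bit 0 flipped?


2466478526 ^ (1 << 0) = 2466478526 ^ 1 = 2466478527

2466478527


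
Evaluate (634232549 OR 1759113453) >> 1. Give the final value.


Step 1: 634232549 | 1759113453 = 1843265261
Step 2: 1843265261 >> 1 = 921632630

921632630


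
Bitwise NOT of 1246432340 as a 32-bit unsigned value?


~0b1001010010010110000110001010100 = 0b10110101101101001111001110101011 = 3048534955 (32-bit unsigned)

3048534955


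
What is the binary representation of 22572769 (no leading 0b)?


22572769 = 1010110000110111011100001 in binary

1010110000110111011100001


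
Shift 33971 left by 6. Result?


0b1000010010110011 << 6 = 0b1000010010110011000000 = 2174144

2174144


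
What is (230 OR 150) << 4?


Step 1: 230 | 150 = 246
Step 2: 246 << 4 = 3936

3936


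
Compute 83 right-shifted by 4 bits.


0b1010011 >> 4 = 0b101 = 5

5


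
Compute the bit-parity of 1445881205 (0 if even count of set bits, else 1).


0b1010110001011100110010101110101 has 17 ones => parity 1

1


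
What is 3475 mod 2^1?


3475 & 1 = 1

1


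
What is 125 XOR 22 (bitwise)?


0b1111101 ^ 0b10110 = 0b1101011 = 107

107


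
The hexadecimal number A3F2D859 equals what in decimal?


A3F2D859 hex = 2750601305 decimal

2750601305


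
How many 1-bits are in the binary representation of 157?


0b10011101 has 5 set bits

5


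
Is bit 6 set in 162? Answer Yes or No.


0b10100010, bit 6 = 0. No

No


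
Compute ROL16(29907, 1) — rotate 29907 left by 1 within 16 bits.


Rotate 0b111010011010011 left by 1 (16-bit) = 0b1110100110100110 = 59814

59814


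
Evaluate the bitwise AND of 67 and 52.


0b1000011 & 0b110100 = 0b0 = 0

0


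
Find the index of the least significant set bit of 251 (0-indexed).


0b11111011. Lowest set bit at position 0

0


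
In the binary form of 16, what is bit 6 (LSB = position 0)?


0b10000, position 6 = 0

0


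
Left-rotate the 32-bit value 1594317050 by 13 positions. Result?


Rotate 0b1011111000001110101100011111010 left by 13 (32-bit) = 0b11101011000111110100101111100000 = 3944696800

3944696800


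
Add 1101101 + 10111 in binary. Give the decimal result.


1101101 + 10111 = 10000100 = 132

132


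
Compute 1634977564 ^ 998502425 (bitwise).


0b1100001011100111100011100011100 ^ 0b111011100000111111000000011001 = 0b1011010111100000011011100000101 = 1525692165

1525692165


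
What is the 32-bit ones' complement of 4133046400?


4133046400 ^ 4294967295 = 161920895

161920895


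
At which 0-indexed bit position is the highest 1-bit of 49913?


0b1100001011111001. Highest set bit at position 15

15


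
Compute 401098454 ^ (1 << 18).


401098454 ^ (1 << 18) = 401098454 ^ 262144 = 401360598

401360598


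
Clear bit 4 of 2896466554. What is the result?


2896466554 & ~(1 << 4) = 2896466538

2896466538


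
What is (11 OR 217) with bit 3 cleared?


Step 1: 11 | 217 = 219
Step 2: 219 & ~(1 << 3) = 211

211


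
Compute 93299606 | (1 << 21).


93299606 | (1 << 21) = 93299606 | 2097152 = 95396758

95396758


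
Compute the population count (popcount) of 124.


0b1111100 has 5 set bits

5


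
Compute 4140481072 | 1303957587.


0b11110110110010101011101000110000 | 0b1001101101110001101000001010011 = 0b11111111111110101111101001110011 = 4294638195

4294638195


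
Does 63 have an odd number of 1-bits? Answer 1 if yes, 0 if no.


0b111111 has 6 ones => parity 0

0


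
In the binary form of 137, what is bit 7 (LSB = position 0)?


0b10001001, position 7 = 1

1


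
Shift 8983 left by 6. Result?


0b10001100010111 << 6 = 0b10001100010111000000 = 574912

574912


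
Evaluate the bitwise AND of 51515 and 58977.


0b1100100100111011 & 0b1110011001100001 = 0b1100000000100001 = 49185

49185


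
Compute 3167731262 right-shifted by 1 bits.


0b10111100110011111011111000111110 >> 1 = 0b1011110011001111101111100011111 = 1583865631

1583865631


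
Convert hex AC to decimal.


AC hex = 172 decimal

172


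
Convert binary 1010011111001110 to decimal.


1010011111001110 in decimal = 42958

42958


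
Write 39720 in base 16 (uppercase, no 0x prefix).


39720 = 9B28 hex

9B28


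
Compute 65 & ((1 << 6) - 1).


65 & 63 = 1

1


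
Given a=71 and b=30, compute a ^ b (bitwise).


71 ^ 30 = 89

89


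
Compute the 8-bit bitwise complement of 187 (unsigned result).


~0b10111011 = 0b1000100 = 68 (8-bit unsigned)

68


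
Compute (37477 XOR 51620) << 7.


Step 1: 37477 ^ 51620 = 23489
Step 2: 23489 << 7 = 3006592

3006592


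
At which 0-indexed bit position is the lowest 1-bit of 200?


0b11001000. Lowest set bit at position 3

3


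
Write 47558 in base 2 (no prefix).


47558 = 1011100111000110 in binary

1011100111000110


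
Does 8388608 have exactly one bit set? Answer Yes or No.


0b100000000000000000000000. Only one bit set => Yes

Yes


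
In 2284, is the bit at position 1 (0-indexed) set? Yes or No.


0b100011101100, bit 1 = 0. No

No


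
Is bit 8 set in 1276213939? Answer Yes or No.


0b1001100000100010111101010110011, bit 8 = 0. No

No


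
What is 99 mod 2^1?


99 & 1 = 1

1


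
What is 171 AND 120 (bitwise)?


0b10101011 & 0b1111000 = 0b101000 = 40

40


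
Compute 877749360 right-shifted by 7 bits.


0b110100010100010110010001110000 >> 7 = 0b11010001010001011001000 = 6857416

6857416


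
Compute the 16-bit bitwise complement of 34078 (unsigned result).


~0b1000010100011110 = 0b111101011100001 = 31457 (16-bit unsigned)

31457


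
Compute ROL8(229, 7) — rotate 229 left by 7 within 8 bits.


Rotate 0b11100101 left by 7 (8-bit) = 0b11110010 = 242

242


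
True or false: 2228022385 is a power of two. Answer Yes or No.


0b10000100110011001110110001110001. Multiple bits set => No

No


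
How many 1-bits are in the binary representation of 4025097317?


0b11101111111010100001110001100101 has 19 set bits

19


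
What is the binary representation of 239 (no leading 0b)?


239 = 11101111 in binary

11101111


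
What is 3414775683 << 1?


0b11001011100010010101011110000011 << 1 = 0b110010111000100101010111100000110 = 6829551366

6829551366


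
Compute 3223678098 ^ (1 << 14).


3223678098 ^ (1 << 14) = 3223678098 ^ 16384 = 3223661714

3223661714


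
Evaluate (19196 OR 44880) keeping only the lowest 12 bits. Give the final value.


Step 1: 19196 | 44880 = 61436
Step 2: 61436 & 4095 = 4092

4092


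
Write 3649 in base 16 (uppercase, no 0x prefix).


3649 = E41 hex

E41


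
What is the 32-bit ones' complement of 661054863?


661054863 ^ 4294967295 = 3633912432

3633912432


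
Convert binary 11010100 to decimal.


11010100 in decimal = 212

212


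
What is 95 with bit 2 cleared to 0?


95 & ~(1 << 2) = 91

91


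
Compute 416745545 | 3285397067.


0b11000110101110000100001001001 | 0b11000011110100110010111001001011 = 0b11011011110101110010111001001011 = 3688312395

3688312395


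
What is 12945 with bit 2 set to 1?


12945 | (1 << 2) = 12945 | 4 = 12949

12949


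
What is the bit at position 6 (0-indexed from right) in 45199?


0b1011000010001111, position 6 = 0

0


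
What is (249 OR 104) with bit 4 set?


Step 1: 249 | 104 = 249
Step 2: 249 | (1 << 4) = 249 | 16 = 249

249


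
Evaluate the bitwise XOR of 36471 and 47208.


0b1000111001110111 ^ 0b1011100001101000 = 0b11011000011111 = 13855

13855


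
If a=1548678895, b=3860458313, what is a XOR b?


1548678895 ^ 3860458313 = 3126271398

3126271398


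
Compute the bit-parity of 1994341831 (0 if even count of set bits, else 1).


0b1110110110111110011110111000111 has 22 ones => parity 0

0


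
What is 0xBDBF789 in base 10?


BDBF789 hex = 198965129 decimal

198965129


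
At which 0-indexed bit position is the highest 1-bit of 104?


0b1101000. Highest set bit at position 6

6


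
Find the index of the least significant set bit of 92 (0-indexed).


0b1011100. Lowest set bit at position 2

2


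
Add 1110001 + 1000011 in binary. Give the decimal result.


1110001 + 1000011 = 10110100 = 180

180


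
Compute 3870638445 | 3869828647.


0b11100110101101010100000101101101 | 0b11100110101010001110011000100111 = 0b11100110101111011110011101101111 = 3871205231

3871205231


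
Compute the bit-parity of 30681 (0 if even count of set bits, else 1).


0b111011111011001 has 11 ones => parity 1

1


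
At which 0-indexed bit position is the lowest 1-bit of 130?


0b10000010. Lowest set bit at position 1

1


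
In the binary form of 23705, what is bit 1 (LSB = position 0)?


0b101110010011001, position 1 = 0

0


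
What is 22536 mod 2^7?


22536 & 127 = 8

8


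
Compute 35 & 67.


0b100011 & 0b1000011 = 0b11 = 3

3


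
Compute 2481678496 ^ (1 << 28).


2481678496 ^ (1 << 28) = 2481678496 ^ 268435456 = 2213243040

2213243040


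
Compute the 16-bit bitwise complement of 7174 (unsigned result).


~0b1110000000110 = 0b1110001111111001 = 58361 (16-bit unsigned)

58361


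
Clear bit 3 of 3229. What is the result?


3229 & ~(1 << 3) = 3221

3221


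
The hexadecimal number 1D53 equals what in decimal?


1D53 hex = 7507 decimal

7507


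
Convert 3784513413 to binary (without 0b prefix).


3784513413 = 11100001100100110001011110000101 in binary

11100001100100110001011110000101


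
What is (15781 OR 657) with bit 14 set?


Step 1: 15781 | 657 = 16309
Step 2: 16309 | (1 << 14) = 16309 | 16384 = 32693

32693


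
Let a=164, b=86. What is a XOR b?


164 ^ 86 = 242

242


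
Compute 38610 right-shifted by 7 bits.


0b1001011011010010 >> 7 = 0b100101101 = 301

301


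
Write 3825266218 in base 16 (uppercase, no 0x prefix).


3825266218 = E400EE2A hex

E400EE2A


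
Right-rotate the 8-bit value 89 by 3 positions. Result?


Rotate 0b1011001 right by 3 (8-bit) = 0b101011 = 43

43


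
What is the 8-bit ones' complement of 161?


161 ^ 255 = 94

94


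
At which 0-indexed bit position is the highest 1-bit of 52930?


0b1100111011000010. Highest set bit at position 15

15


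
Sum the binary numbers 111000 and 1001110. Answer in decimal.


111000 + 1001110 = 10000110 = 134

134


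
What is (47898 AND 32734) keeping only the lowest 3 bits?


Step 1: 47898 & 32734 = 15130
Step 2: 15130 & 7 = 2

2


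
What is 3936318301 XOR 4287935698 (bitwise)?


0b11101010100111110111001101011101 ^ 0b11111111100101001011010011010010 = 0b10101000010111100011110001111 = 353093519

353093519


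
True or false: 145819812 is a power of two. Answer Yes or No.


0b1000101100010000100010100100. Multiple bits set => No

No


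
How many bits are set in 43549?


0b1010101000011101 has 8 set bits

8


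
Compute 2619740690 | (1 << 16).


2619740690 | (1 << 16) = 2619740690 | 65536 = 2619806226

2619806226


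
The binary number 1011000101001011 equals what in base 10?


1011000101001011 in decimal = 45387

45387


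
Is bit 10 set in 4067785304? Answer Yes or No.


0b11110010011101010111101001011000, bit 10 = 0. No

No


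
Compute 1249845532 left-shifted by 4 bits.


0b1001010011111110010000100011100 << 4 = 0b10010100111111100100001000111000000 = 19997528512

19997528512


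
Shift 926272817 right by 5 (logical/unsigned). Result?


0b110111001101011100110100110001 >> 5 = 0b1101110011010111001101001 = 28946025

28946025


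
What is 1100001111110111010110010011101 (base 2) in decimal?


1100001111110111010110010011101 in decimal = 1643883677

1643883677


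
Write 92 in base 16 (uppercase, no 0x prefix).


92 = 5C hex

5C


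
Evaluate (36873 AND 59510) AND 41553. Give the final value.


Step 1: 36873 & 59510 = 32768
Step 2: 32768 & 41553 = 32768

32768


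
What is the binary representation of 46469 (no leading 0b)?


46469 = 1011010110000101 in binary

1011010110000101


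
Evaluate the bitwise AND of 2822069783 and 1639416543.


0b10101000001101010101111000010111 & 0b1100001101101111000001011011111 = 0b100000001101010000001000010111 = 540344855

540344855


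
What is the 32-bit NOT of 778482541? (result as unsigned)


~0b101110011001101011001101101101 = 0b11010001100110010100110010010010 = 3516484754 (32-bit unsigned)

3516484754


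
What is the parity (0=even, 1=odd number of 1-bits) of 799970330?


0b101111101011101001010000011010 has 16 ones => parity 0

0


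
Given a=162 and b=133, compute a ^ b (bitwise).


162 ^ 133 = 39

39


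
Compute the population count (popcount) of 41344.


0b1010000110000000 has 4 set bits

4


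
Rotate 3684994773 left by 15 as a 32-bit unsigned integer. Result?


Rotate 0b11011011101001001000111011010101 left by 15 (32-bit) = 0b1000111011010101110110111010010 = 1198190034

1198190034


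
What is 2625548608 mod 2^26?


2625548608 & 67108863 = 8302912

8302912


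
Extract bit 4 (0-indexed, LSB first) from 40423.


0b1001110111100111, position 4 = 0

0


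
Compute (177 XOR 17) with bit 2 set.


Step 1: 177 ^ 17 = 160
Step 2: 160 | (1 << 2) = 160 | 4 = 164

164


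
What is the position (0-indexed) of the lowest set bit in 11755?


0b10110111101011. Lowest set bit at position 0

0


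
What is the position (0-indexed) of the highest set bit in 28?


0b11100. Highest set bit at position 4

4


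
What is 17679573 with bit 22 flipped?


17679573 ^ (1 << 22) = 17679573 ^ 4194304 = 21873877

21873877


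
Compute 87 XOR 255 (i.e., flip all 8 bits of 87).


87 ^ 255 = 168

168


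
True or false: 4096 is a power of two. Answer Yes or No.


0b1000000000000. Only one bit set => Yes

Yes


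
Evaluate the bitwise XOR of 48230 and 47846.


0b1011110001100110 ^ 0b1011101011100110 = 0b11010000000 = 1664

1664


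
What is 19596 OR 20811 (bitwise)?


0b100110010001100 | 0b101000101001011 = 0b101110111001111 = 24015

24015


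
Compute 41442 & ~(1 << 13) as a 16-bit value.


41442 & ~(1 << 13) = 33250

33250


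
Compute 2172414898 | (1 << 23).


2172414898 | (1 << 23) = 2172414898 | 8388608 = 2180803506

2180803506


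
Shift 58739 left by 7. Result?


0b1110010101110011 << 7 = 0b11100101011100110000000 = 7518592

7518592


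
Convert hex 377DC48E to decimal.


377DC48E hex = 930989198 decimal

930989198


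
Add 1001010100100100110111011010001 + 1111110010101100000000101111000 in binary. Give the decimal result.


1001010100100100110111011010001 + 1111110010101100000000101111000 = 11001000111010000111000001001001 = 3370676297

3370676297


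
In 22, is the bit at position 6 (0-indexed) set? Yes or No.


0b10110, bit 6 = 0. No

No


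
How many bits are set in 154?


0b10011010 has 4 set bits

4


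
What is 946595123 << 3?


0b111000011010111110010100110011 << 3 = 0b111000011010111110010100110011000 = 7572760984

7572760984


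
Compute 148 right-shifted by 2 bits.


0b10010100 >> 2 = 0b100101 = 37

37


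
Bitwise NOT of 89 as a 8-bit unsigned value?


~0b1011001 = 0b10100110 = 166 (8-bit unsigned)

166


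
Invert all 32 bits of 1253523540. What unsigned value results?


1253523540 ^ 4294967295 = 3041443755

3041443755


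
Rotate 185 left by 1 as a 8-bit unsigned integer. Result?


Rotate 0b10111001 left by 1 (8-bit) = 0b1110011 = 115

115


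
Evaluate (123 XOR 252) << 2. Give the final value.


Step 1: 123 ^ 252 = 135
Step 2: 135 << 2 = 540

540


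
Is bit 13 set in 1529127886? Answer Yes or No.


0b1011011001001001010001111001110, bit 13 = 1. Yes

Yes


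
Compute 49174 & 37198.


0b1100000000010110 & 0b1001000101001110 = 0b1000000000000110 = 32774

32774


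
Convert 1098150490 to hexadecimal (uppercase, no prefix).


1098150490 = 4174725A hex

4174725A


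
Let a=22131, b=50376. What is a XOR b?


22131 ^ 50376 = 37563

37563


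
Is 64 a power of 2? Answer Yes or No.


0b1000000. Only one bit set => Yes

Yes


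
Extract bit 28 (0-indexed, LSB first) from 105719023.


0b110010011010010010011101111, position 28 = 0

0


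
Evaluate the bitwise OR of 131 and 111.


0b10000011 | 0b1101111 = 0b11101111 = 239

239


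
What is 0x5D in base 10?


5D hex = 93 decimal

93


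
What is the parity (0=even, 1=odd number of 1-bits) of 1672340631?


0b1100011101011011110010010010111 has 18 ones => parity 0

0


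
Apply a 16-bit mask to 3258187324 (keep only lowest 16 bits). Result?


3258187324 & 65535 = 65084

65084


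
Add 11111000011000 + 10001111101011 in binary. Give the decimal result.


11111000011000 + 10001111101011 = 110001000000011 = 25091

25091


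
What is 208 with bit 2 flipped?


208 ^ (1 << 2) = 208 ^ 4 = 212

212


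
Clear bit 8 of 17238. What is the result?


17238 & ~(1 << 8) = 16982

16982


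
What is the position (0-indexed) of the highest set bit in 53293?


0b1101000000101101. Highest set bit at position 15

15


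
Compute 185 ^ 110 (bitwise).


0b10111001 ^ 0b1101110 = 0b11010111 = 215

215


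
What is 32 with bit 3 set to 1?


32 | (1 << 3) = 32 | 8 = 40

40


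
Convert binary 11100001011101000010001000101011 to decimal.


11100001011101000010001000101011 in decimal = 3782484523

3782484523


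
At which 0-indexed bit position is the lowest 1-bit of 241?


0b11110001. Lowest set bit at position 0

0


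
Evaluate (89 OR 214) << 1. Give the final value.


Step 1: 89 | 214 = 223
Step 2: 223 << 1 = 446

446


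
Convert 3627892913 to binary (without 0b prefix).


3627892913 = 11011000001111010100000010110001 in binary

11011000001111010100000010110001


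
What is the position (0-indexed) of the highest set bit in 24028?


0b101110111011100. Highest set bit at position 14

14


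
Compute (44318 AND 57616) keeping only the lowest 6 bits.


Step 1: 44318 & 57616 = 41232
Step 2: 41232 & 63 = 16

16


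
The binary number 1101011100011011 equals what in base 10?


1101011100011011 in decimal = 55067

55067


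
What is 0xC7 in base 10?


C7 hex = 199 decimal

199


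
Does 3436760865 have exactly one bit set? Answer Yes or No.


0b11001100110110001100111100100001. Multiple bits set => No

No


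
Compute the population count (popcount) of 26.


0b11010 has 3 set bits

3


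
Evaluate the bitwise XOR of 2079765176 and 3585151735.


0b1111011111101101011001010111000 ^ 0b11010101101100010001001011110111 = 0b10101110010001111010000001001111 = 2923929679

2923929679


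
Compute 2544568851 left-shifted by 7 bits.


0b10010111101010110000101000010011 << 7 = 0b100101111010101100001010000100110000000 = 325704812928

325704812928


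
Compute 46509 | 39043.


0b1011010110101101 | 0b1001100010000011 = 0b1011110110101111 = 48559

48559


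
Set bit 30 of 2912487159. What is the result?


2912487159 | (1 << 30) = 2912487159 | 1073741824 = 3986228983

3986228983


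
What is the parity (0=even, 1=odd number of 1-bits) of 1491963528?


0b1011000111011011000111010001000 has 15 ones => parity 1

1


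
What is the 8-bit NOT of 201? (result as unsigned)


~0b11001001 = 0b110110 = 54 (8-bit unsigned)

54


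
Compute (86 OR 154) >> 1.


Step 1: 86 | 154 = 222
Step 2: 222 >> 1 = 111

111


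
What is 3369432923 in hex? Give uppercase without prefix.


3369432923 = C8D5775B hex

C8D5775B


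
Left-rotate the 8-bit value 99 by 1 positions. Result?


Rotate 0b1100011 left by 1 (8-bit) = 0b11000110 = 198

198


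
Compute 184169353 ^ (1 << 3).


184169353 ^ (1 << 3) = 184169353 ^ 8 = 184169345

184169345


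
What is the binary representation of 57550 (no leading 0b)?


57550 = 1110000011001110 in binary

1110000011001110


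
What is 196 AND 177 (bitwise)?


0b11000100 & 0b10110001 = 0b10000000 = 128

128


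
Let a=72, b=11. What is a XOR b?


72 ^ 11 = 67

67


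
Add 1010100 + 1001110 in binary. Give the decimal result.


1010100 + 1001110 = 10100010 = 162

162


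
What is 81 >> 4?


0b1010001 >> 4 = 0b101 = 5

5


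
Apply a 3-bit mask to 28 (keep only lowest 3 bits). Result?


28 & 7 = 4

4


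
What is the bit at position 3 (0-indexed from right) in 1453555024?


0b1010110101000110111110101010000, position 3 = 0

0


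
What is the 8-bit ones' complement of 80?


80 ^ 255 = 175

175


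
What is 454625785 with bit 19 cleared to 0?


454625785 & ~(1 << 19) = 454101497

454101497


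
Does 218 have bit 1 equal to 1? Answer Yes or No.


0b11011010, bit 1 = 1. Yes

Yes


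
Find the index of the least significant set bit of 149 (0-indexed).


0b10010101. Lowest set bit at position 0

0


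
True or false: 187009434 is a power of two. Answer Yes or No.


0b1011001001011000100110011010. Multiple bits set => No

No


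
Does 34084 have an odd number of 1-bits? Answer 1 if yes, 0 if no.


0b1000010100100100 has 5 ones => parity 1

1


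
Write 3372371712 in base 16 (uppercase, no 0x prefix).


3372371712 = C9024F00 hex

C9024F00


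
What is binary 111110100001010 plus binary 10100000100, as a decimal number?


111110100001010 + 10100000100 = 1000001000001110 = 33294

33294


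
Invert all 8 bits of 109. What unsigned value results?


109 ^ 255 = 146

146


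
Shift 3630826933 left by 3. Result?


0b11011000011010100000010110110101 << 3 = 0b11011000011010100000010110110101000 = 29046615464

29046615464


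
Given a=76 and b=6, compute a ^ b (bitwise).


76 ^ 6 = 74

74


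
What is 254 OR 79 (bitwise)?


0b11111110 | 0b1001111 = 0b11111111 = 255

255


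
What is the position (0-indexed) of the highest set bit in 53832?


0b1101001001001000. Highest set bit at position 15

15


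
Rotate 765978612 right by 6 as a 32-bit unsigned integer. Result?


Rotate 0b101101101001111110011111110100 right by 6 (32-bit) = 0b11010000101101101001111110011111 = 3501629343

3501629343


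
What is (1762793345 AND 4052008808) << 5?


Step 1: 1762793345 & 4052008808 = 1627395840
Step 2: 1627395840 << 5 = 52076666880

52076666880


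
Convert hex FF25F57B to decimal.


FF25F57B hex = 4280677755 decimal

4280677755


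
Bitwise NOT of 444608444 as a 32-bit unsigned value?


~0b11010100000000010111110111100 = 0b11100101011111111101000001000011 = 3850358851 (32-bit unsigned)

3850358851


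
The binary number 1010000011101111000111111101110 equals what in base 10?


1010000011101111000111111101110 in decimal = 1350012910

1350012910


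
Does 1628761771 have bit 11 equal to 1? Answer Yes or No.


0b1100001000101001110111010101011, bit 11 = 1. Yes

Yes


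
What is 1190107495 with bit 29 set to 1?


1190107495 | (1 << 29) = 1190107495 | 536870912 = 1726978407

1726978407


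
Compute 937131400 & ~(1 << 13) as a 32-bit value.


937131400 & ~(1 << 13) = 937123208

937123208


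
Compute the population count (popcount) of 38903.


0b1001011111110111 has 12 set bits

12


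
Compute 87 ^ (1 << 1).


87 ^ (1 << 1) = 87 ^ 2 = 85

85


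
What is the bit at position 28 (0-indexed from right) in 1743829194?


0b1100111111100001011100011001010, position 28 = 0

0


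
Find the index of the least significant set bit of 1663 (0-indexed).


0b11001111111. Lowest set bit at position 0

0


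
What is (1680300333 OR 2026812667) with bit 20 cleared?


Step 1: 1680300333 | 2026812667 = 2096102911
Step 2: 2096102911 & ~(1 << 20) = 2096102911

2096102911


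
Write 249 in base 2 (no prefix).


249 = 11111001 in binary

11111001


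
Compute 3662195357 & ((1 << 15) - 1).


3662195357 & 32767 = 10909

10909


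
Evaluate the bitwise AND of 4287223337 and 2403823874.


0b11111111100010011101011000101001 & 0b10001111010001110111000100000010 = 0b10001111000000010101000000000000 = 2399227904

2399227904


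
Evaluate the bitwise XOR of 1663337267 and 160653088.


0b1100011001001001000001100110011 ^ 0b1001100100110101111100100000 = 0b1101010101101111101110000010011 = 1790434323

1790434323


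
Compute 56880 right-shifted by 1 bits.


0b1101111000110000 >> 1 = 0b110111100011000 = 28440

28440


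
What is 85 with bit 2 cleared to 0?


85 & ~(1 << 2) = 81

81


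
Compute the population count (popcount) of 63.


0b111111 has 6 set bits

6


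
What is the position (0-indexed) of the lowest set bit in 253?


0b11111101. Lowest set bit at position 0

0


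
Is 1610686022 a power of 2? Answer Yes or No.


0b1100000000000010001111001000110. Multiple bits set => No

No


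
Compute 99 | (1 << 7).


99 | (1 << 7) = 99 | 128 = 227

227


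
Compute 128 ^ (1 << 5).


128 ^ (1 << 5) = 128 ^ 32 = 160

160


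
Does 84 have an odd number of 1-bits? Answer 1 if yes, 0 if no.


0b1010100 has 3 ones => parity 1

1


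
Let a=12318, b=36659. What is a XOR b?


12318 ^ 36659 = 48941

48941


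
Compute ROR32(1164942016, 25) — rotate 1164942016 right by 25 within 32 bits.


Rotate 0b1000101011011111001101011000000 right by 25 (32-bit) = 0b10110111110011010110000000100010 = 3083690018

3083690018


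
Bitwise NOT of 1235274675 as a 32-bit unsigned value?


~0b1001001101000001100101110110011 = 0b10110110010111110011010001001100 = 3059692620 (32-bit unsigned)

3059692620


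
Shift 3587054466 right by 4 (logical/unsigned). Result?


0b11010101110011100001101110000010 >> 4 = 0b1101010111001110000110111000 = 224190904

224190904


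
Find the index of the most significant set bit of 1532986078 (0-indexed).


0b1011011010111111000001011011110. Highest set bit at position 30

30


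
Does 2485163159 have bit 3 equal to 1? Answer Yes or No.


0b10010100001000001001010010010111, bit 3 = 0. No

No


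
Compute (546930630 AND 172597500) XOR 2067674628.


Step 1: 546930630 & 172597500 = 598212
Step 2: 598212 ^ 2067674628 = 2067207872

2067207872


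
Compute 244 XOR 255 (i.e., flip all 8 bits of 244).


244 ^ 255 = 11

11


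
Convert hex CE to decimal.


CE hex = 206 decimal

206


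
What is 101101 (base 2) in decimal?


101101 in decimal = 45

45


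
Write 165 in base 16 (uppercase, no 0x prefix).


165 = A5 hex

A5


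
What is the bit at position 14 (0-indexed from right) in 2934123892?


0b10101110111000110010110101110100, position 14 = 0

0


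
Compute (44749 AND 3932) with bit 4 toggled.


Step 1: 44749 & 3932 = 3660
Step 2: 3660 ^ (1 << 4) = 3660 ^ 16 = 3676

3676


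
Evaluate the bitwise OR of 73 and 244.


0b1001001 | 0b11110100 = 0b11111101 = 253

253


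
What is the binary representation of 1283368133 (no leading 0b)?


1283368133 = 1001100011111101010010011000101 in binary

1001100011111101010010011000101


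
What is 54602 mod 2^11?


54602 & 2047 = 1354

1354


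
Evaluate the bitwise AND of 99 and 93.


0b1100011 & 0b1011101 = 0b1000001 = 65

65


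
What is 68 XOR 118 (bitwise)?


0b1000100 ^ 0b1110110 = 0b110010 = 50

50


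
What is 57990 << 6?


0b1110001010000110 << 6 = 0b1110001010000110000000 = 3711360

3711360


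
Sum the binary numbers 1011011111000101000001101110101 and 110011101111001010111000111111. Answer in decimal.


1011011111000101000001101110101 + 110011101111001010111000111111 = 10001111100111110011000110110100 = 2409574836

2409574836


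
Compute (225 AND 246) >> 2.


Step 1: 225 & 246 = 224
Step 2: 224 >> 2 = 56

56


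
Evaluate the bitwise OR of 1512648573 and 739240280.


0b1011010001010010010111101111101 | 0b101100000011111110100101011000 = 0b1111110001011111110111101111101 = 2117070717

2117070717


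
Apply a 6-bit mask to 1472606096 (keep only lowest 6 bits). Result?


1472606096 & 63 = 16

16


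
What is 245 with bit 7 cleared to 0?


245 & ~(1 << 7) = 117

117


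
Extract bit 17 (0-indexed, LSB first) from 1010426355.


0b111100001110011110000111110011, position 17 = 0

0


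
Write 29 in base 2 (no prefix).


29 = 11101 in binary

11101


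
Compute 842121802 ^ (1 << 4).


842121802 ^ (1 << 4) = 842121802 ^ 16 = 842121818

842121818


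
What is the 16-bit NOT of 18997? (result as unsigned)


~0b100101000110101 = 0b1011010111001010 = 46538 (16-bit unsigned)

46538


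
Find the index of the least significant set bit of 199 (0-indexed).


0b11000111. Lowest set bit at position 0

0


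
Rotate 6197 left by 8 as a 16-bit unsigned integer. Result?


Rotate 0b1100000110101 left by 8 (16-bit) = 0b11010100011000 = 13592

13592


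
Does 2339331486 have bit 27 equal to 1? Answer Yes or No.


0b10001011011011110101110110011110, bit 27 = 1. Yes

Yes


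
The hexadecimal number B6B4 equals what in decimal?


B6B4 hex = 46772 decimal

46772


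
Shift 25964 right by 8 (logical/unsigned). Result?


0b110010101101100 >> 8 = 0b1100101 = 101

101


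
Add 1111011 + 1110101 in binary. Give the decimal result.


1111011 + 1110101 = 11110000 = 240

240


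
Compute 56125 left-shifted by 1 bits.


0b1101101100111101 << 1 = 0b11011011001111010 = 112250

112250


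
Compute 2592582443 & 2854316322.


0b10011010100001111010101100101011 & 0b10101010001000010110100100100010 = 0b10001010000000010010100100100010 = 2315331874

2315331874


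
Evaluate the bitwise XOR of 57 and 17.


0b111001 ^ 0b10001 = 0b101000 = 40

40


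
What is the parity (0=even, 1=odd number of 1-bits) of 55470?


0b1101100010101110 has 9 ones => parity 1

1


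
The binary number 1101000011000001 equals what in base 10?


1101000011000001 in decimal = 53441

53441


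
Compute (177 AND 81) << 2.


Step 1: 177 & 81 = 17
Step 2: 17 << 2 = 68

68


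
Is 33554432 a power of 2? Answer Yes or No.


0b10000000000000000000000000. Only one bit set => Yes

Yes


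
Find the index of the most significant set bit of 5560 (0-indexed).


0b1010110111000. Highest set bit at position 12

12


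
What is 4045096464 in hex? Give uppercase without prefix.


4045096464 = F11B4610 hex

F11B4610


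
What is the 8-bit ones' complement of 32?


32 ^ 255 = 223

223


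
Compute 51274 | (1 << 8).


51274 | (1 << 8) = 51274 | 256 = 51530

51530


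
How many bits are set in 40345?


0b1001110110011001 has 9 set bits

9


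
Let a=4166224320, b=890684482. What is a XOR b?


4166224320 ^ 890684482 = 3443871106

3443871106


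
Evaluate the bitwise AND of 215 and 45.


0b11010111 & 0b101101 = 0b101 = 5

5


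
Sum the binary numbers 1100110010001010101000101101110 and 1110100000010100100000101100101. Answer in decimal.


1100110010001010101000101101110 + 1110100000010100100000101100101 = 11011010010011111001001011010011 = 3662648019

3662648019
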